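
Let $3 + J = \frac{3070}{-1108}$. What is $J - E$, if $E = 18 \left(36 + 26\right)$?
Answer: $- \frac{621461}{554} \approx -1121.8$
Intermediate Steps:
$J = - \frac{3197}{554}$ ($J = -3 + \frac{3070}{-1108} = -3 + 3070 \left(- \frac{1}{1108}\right) = -3 - \frac{1535}{554} = - \frac{3197}{554} \approx -5.7708$)
$E = 1116$ ($E = 18 \cdot 62 = 1116$)
$J - E = - \frac{3197}{554} - 1116 = - \frac{621461}{554}$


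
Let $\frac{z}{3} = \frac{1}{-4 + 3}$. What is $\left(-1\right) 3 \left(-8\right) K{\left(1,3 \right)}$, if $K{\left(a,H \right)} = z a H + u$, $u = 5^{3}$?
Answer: $2784$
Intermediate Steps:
$z = -3$ ($z = \frac{3}{-4 + 3} = \frac{3}{-1} = 3 \left(-1\right) = -3$)
$u = 125$
$K{\left(a,H \right)} = 125 - 3 H a$ ($K{\left(a,H \right)} = - 3 a H + 125 = - 3 H a + 125 = 125 - 3 H a$)
$\left(-1\right) 3 \left(-8\right) K{\left(1,3 \right)} = \left(-1\right) 3 \left(-8\right) \left(125 - 9 \cdot 1\right) = \left(-3\right) \left(-8\right) \left(125 - 9\right) = 24 \cdot 116 = 2784$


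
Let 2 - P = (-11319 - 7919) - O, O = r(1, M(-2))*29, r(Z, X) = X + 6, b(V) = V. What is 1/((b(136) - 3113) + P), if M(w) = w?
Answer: 1/16379 ≈ 6.1054e-5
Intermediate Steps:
r(Z, X) = 6 + X
O = 116 (O = (6 - 2)*29 = 4*29 = 116)
P = 19356 (P = 2 - ((-11319 - 7919) - 1*116) = 2 - (-19238 - 116) = 2 - 1*(-19354) = 2 + 19354 = 19356)
1/((b(136) - 3113) + P) = 1/((136 - 3113) + 19356) = 1/(-2977 + 19356) = 1/16379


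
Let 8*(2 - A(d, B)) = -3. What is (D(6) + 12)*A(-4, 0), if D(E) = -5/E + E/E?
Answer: 1387/48 ≈ 28.896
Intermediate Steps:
A(d, B) = 19/8 (A(d, B) = 2 - 1/8*(-3) = 2 + 3/8 = 19/8)
D(E) = 1 - 5/E (D(E) = -5/E + 1 = 1 - 5/E)
(D(6) + 12)*A(-4, 0) = ((-5 + 6)/6 + 12)*(19/8) = ((1/6)*1 + 12)*(19/8) = (1/6 + 12)*(19/8) = (73/6)*(19/8) = 1387/48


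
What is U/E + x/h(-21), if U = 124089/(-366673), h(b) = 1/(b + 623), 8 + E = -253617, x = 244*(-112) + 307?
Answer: -1512756057296365161/92997439625 ≈ -1.6267e+7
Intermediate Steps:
x = -27021 (x = -27328 + 307 = -27021)
E = -253625 (E = -8 - 253617 = -253625)
h(b) = 1/(623 + b)
U = -124089/366673 (U = 124089*(-1/366673) = -124089/366673 ≈ -0.33842)
U/E + x/h(-21) = -124089/366673/(-253625) - 27021/(1/(623 - 21)) = -124089/366673*(-1/253625) - 27021/(1/602) = 124089/92997439625 - 27021/1/602 = 124089/92997439625 - 27021*602 = 124089/92997439625 - 16266642 = -1512756057296365161/92997439625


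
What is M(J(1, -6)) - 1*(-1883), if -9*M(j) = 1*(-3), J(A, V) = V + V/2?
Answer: 5650/3 ≈ 1883.3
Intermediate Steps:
J(A, V) = 3*V/2 (J(A, V) = V + V*(½) = V + V/2 = 3*V/2)
M(j) = ⅓ (M(j) = -(-3)/9 = -⅑*(-3) = ⅓)
M(J(1, -6)) - 1*(-1883) = ⅓ - 1*(-1883) = ⅓ + 1883 = 5650/3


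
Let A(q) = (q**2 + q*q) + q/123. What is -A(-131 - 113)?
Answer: -14645612/123 ≈ -1.1907e+5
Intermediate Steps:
A(q) = 2*q**2 + q/123 (A(q) = (q**2 + q**2) + q*(1/123) = 2*q**2 + q/123)
-A(-131 - 113) = -(-131 - 113)*(1 + 246*(-131 - 113))/123 = -(-244)*(1 + 246*(-244))/123 = -(-244)*(1 - 60024)/123 = -(-244)*(-60023)/123 = -1*14645612/123 = -14645612/123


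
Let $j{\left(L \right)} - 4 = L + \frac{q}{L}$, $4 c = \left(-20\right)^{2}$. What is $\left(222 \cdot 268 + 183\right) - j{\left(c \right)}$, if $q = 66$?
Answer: $\frac{2978717}{50} \approx 59574.0$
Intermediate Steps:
$c = 100$ ($c = \frac{\left(-20\right)^{2}}{4} = \frac{1}{4} \cdot 400 = 100$)
$j{\left(L \right)} = 4 + L + \frac{66}{L}$ ($j{\left(L \right)} = 4 + \left(L + \frac{66}{L}\right) = 4 + L + \frac{66}{L}$)
$\left(222 \cdot 268 + 183\right) - j{\left(c \right)} = \left(222 \cdot 268 + 183\right) - \left(4 + 100 + \frac{66}{100}\right) = \left(59496 + 183\right) - \left(4 + 100 + 66 \cdot \frac{1}{100}\right) = 59679 - \left(4 + 100 + \frac{33}{50}\right) = 59679 - \frac{5233}{50} = \frac{2978717}{50}$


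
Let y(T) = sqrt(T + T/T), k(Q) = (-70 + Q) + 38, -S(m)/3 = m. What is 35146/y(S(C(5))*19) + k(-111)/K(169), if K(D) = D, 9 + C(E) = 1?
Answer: -11/13 + 35146*sqrt(457)/457 ≈ 1643.2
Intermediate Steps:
C(E) = -8 (C(E) = -9 + 1 = -8)
S(m) = -3*m
k(Q) = -32 + Q
y(T) = sqrt(1 + T) (y(T) = sqrt(T + 1) = sqrt(1 + T))
35146/y(S(C(5))*19) + k(-111)/K(169) = 35146/(sqrt(1 - 3*(-8)*19)) + (-32 - 111)/169 = 35146/(sqrt(1 + 24*19)) - 143*1/169 = 35146/(sqrt(1 + 456)) - 11/13 = 35146/(sqrt(457)) - 11/13 = 35146*(sqrt(457)/457) - 11/13 = 35146*sqrt(457)/457 - 11/13 = -11/13 + 35146*sqrt(457)/457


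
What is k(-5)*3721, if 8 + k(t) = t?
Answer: -48373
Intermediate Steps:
k(t) = -8 + t
k(-5)*3721 = (-8 - 5)*3721 = -13*3721 = -48373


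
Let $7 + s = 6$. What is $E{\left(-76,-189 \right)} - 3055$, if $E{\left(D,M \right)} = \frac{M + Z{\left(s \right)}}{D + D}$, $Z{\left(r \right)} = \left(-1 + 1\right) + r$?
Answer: $- \frac{12215}{4} \approx -3053.8$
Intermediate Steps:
$s = -1$ ($s = -7 + 6 = -1$)
$Z{\left(r \right)} = r$ ($Z{\left(r \right)} = 0 + r = r$)
$E{\left(D,M \right)} = \frac{-1 + M}{2 D}$ ($E{\left(D,M \right)} = \frac{M - 1}{D + D} = \frac{-1 + M}{2 D}$)
$E{\left(-76,-189 \right)} - 3055 = \frac{-1 - 189}{2 \left(-76\right)} - 3055 = \frac{1}{2} \left(- \frac{1}{76}\right) \left(-190\right) - 3055 = \frac{5}{4} - 3055 = - \frac{12215}{4}$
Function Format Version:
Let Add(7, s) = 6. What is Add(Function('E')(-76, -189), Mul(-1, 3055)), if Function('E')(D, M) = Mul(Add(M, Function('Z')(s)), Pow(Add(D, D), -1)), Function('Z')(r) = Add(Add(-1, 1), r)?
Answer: Rational(-12215, 4) ≈ -3053.8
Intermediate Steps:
s = -1 (s = Add(-7, 6) = -1)
Function('Z')(r) = r (Function('Z')(r) = Add(0, r) = r)
Function('E')(D, M) = Mul(Rational(1, 2), Pow(D, -1), Add(-1, M)) (Function('E')(D, M) = Mul(Add(M, -1), Pow(Add(D, D), -1)) = Mul(Add(-1, M), Pow(Mul(2, D), -1)) = Mul(Add(-1, M), Mul(Rational(1, 2), Pow(D, -1))) = Mul(Rational(1, 2), Pow(D, -1), Add(-1, M)))
Add(Function('E')(-76, -189), Mul(-1, 3055)) = Add(Mul(Rational(1, 2), Pow(-76, -1), Add(-1, -189)), Mul(-1, 3055)) = Add(Mul(Rational(1, 2), Rational(-1, 76), -190), -3055) = Add(Rational(5, 4), -3055) = Rational(-12215, 4)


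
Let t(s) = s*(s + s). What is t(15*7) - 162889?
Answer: -140839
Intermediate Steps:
t(s) = 2*s² (t(s) = s*(2*s) = 2*s²)
t(15*7) - 162889 = 2*(15*7)² - 162889 = 2*105² - 162889 = 2*11025 - 162889 = 22050 - 162889 = -140839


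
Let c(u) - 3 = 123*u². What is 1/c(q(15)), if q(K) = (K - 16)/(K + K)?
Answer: 300/941 ≈ 0.31881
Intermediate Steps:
q(K) = (-16 + K)/(2*K) (q(K) = (-16 + K)/((2*K)) = (-16 + K)*(1/(2*K)) = (-16 + K)/(2*K))
c(u) = 3 + 123*u²
1/c(q(15)) = 1/(3 + 123*((½)*(-16 + 15)/15)²) = 1/(3 + 123*((½)*(1/15)*(-1))²) = 1/(3 + 123*(-1/30)²) = 1/(3 + 123*(1/900)) = 1/(3 + 41/300) = 1/(941/300) = 300/941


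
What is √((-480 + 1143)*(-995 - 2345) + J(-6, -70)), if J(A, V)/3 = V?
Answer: 3*I*√246070 ≈ 1488.2*I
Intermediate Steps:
J(A, V) = 3*V
√((-480 + 1143)*(-995 - 2345) + J(-6, -70)) = √((-480 + 1143)*(-995 - 2345) + 3*(-70)) = √(663*(-3340) - 210) = √(-2214420 - 210) = √(-2214630) = 3*I*√246070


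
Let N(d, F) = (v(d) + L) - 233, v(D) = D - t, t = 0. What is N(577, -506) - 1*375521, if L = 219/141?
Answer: -17633246/47 ≈ -3.7518e+5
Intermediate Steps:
v(D) = D (v(D) = D - 1*0 = D + 0 = D)
L = 73/47 (L = 219*(1/141) = 73/47 ≈ 1.5532)
N(d, F) = -10878/47 + d (N(d, F) = (d + 73/47) - 233 = (73/47 + d) - 233 = -10878/47 + d)
N(577, -506) - 1*375521 = (-10878/47 + 577) - 1*375521 = 16241/47 - 375521 = -17633246/47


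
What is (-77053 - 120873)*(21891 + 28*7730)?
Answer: -47171901506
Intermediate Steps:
(-77053 - 120873)*(21891 + 28*7730) = -197926*(21891 + 216440) = -197926*238331 = -47171901506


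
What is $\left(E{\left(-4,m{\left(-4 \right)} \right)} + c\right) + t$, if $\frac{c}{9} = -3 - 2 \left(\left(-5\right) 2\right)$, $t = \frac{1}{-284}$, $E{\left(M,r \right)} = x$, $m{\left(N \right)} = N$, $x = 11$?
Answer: $\frac{46575}{284} \approx 164.0$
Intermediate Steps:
$E{\left(M,r \right)} = 11$
$t = - \frac{1}{284} \approx -0.0035211$
$c = 153$ ($c = 9 \left(-3 - 2 \left(\left(-5\right) 2\right)\right) = 9 \left(-3 - -20\right) = 9 \left(-3 + 20\right) = 9 \cdot 17 = 153$)
$\left(E{\left(-4,m{\left(-4 \right)} \right)} + c\right) + t = \left(11 + 153\right) - \frac{1}{284} = 164 - \frac{1}{284} = \frac{46575}{284}$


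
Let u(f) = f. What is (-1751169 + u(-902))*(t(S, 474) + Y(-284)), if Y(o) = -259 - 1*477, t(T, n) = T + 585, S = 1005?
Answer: -1496268634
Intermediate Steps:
t(T, n) = 585 + T
Y(o) = -736 (Y(o) = -259 - 477 = -736)
(-1751169 + u(-902))*(t(S, 474) + Y(-284)) = (-1751169 - 902)*((585 + 1005) - 736) = -1752071*(1590 - 736) = -1752071*854 = -1496268634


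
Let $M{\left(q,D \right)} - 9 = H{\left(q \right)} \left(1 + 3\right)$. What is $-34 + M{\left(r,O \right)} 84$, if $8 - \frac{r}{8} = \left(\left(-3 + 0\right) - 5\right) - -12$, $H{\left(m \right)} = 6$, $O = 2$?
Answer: $2738$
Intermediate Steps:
$r = 32$ ($r = 64 - 8 \left(\left(\left(-3 + 0\right) - 5\right) - -12\right) = 64 - 8 \left(\left(-3 - 5\right) + 12\right) = 64 - 8 \left(-8 + 12\right) = 64 - 32 = 32$)
$M{\left(q,D \right)} = 33$ ($M{\left(q,D \right)} = 9 + 6 \left(1 + 3\right) = 9 + 6 \cdot 4 = 9 + 24 = 33$)
$-34 + M{\left(r,O \right)} 84 = -34 + 33 \cdot 84 = -34 + 2772 = 2738$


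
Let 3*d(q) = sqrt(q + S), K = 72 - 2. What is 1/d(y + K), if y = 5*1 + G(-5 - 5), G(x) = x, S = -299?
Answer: -I*sqrt(26)/26 ≈ -0.19612*I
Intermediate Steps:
K = 70
y = -5 (y = 5*1 + (-5 - 5) = 5 - 10 = -5)
d(q) = sqrt(-299 + q)/3 (d(q) = sqrt(q - 299)/3 = sqrt(-299 + q)/3)
1/d(y + K) = 1/(sqrt(-299 + (-5 + 70))/3) = 1/(sqrt(-299 + 65)/3) = 1/(sqrt(-234)/3) = 1/((3*I*sqrt(26))/3) = 1/(I*sqrt(26)) = -I*sqrt(26)/26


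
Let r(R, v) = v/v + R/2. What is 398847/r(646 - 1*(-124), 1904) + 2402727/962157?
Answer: 128226961867/123797534 ≈ 1035.8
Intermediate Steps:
r(R, v) = 1 + R/2 (r(R, v) = 1 + R*(½) = 1 + R/2)
398847/r(646 - 1*(-124), 1904) + 2402727/962157 = 398847/(1 + (646 - 1*(-124))/2) + 2402727/962157 = 398847/(1 + (646 + 124)/2) + 2402727*(1/962157) = 398847/(1 + (½)*770) + 800909/320719 = 398847/(1 + 385) + 800909/320719 = 398847/386 + 800909/320719 = 128226961867/123797534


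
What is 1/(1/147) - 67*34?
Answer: -2131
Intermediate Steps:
1/(1/147) - 67*34 = 1/(1/147) - 2278 = 147 - 2278 = -2131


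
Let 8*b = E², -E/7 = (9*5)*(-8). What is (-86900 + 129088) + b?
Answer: 835988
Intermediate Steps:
E = 2520 (E = -7*9*5*(-8) = -315*(-8) = -7*(-360) = 2520)
b = 793800 (b = (⅛)*2520² = (⅛)*6350400 = 793800)
(-86900 + 129088) + b = (-86900 + 129088) + 793800 = 42188 + 793800 = 835988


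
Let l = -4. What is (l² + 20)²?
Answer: 1296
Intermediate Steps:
(l² + 20)² = ((-4)² + 20)² = (16 + 20)² = 36² = 1296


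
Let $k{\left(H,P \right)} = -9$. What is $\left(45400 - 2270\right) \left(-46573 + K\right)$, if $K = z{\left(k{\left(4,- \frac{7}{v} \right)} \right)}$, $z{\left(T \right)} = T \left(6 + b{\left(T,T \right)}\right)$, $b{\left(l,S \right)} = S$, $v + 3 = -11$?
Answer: $-2007528980$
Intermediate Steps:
$v = -14$ ($v = -3 - 11 = -14$)
$z{\left(T \right)} = T \left(6 + T\right)$
$K = 27$ ($K = - 9 \left(6 - 9\right) = \left(-9\right) \left(-3\right) = 27$)
$\left(45400 - 2270\right) \left(-46573 + K\right) = \left(45400 - 2270\right) \left(-46573 + 27\right) = 43130 \left(-46546\right) = -2007528980$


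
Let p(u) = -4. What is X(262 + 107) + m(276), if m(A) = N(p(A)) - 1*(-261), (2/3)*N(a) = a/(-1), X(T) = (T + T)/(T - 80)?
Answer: 77901/289 ≈ 269.55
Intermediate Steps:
X(T) = 2*T/(-80 + T) (X(T) = (2*T)/(-80 + T) = 2*T/(-80 + T))
N(a) = -3*a/2 (N(a) = 3*(a/(-1))/2 = 3*(a*(-1))/2 = 3*(-a)/2 = -3*a/2)
m(A) = 267 (m(A) = -3/2*(-4) - 1*(-261) = 6 + 261 = 267)
X(262 + 107) + m(276) = 2*(262 + 107)/(-80 + (262 + 107)) + 267 = 2*369/(-80 + 369) + 267 = 2*369/289 + 267 = 2*369*(1/289) + 267 = 738/289 + 267 = 77901/289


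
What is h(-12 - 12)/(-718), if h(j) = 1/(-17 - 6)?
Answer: 1/16514 ≈ 6.0555e-5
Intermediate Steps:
h(j) = -1/23 (h(j) = 1/(-23) = -1/23)
h(-12 - 12)/(-718) = -1/23/(-718) = -1/23*(-1/718) = 1/16514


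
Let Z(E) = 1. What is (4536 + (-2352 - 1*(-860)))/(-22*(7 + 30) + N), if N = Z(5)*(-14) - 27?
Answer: -3044/855 ≈ -3.5602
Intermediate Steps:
N = -41 (N = 1*(-14) - 27 = -14 - 27 = -41)
(4536 + (-2352 - 1*(-860)))/(-22*(7 + 30) + N) = (4536 + (-2352 - 1*(-860)))/(-22*(7 + 30) - 41) = (4536 + (-2352 + 860))/(-22*37 - 41) = (4536 - 1492)/(-814 - 41) = 3044/(-855) = 3044*(-1/855) = -3044/855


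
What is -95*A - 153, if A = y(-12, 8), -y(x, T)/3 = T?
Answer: 2127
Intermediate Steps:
y(x, T) = -3*T
A = -24 (A = -3*8 = -24)
-95*A - 153 = -95*(-24) - 153 = 2280 - 153 = 2127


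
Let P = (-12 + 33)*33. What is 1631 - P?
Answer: 938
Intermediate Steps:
P = 693 (P = 21*33 = 693)
1631 - P = 1631 - 1*693 = 1631 - 693 = 938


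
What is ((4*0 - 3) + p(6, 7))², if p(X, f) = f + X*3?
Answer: 484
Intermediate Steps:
p(X, f) = f + 3*X
((4*0 - 3) + p(6, 7))² = ((4*0 - 3) + (7 + 3*6))² = ((0 - 3) + (7 + 18))² = (-3 + 25)² = 22² = 484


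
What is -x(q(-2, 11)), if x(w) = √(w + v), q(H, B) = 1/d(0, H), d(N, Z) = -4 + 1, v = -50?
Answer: -I*√453/3 ≈ -7.0946*I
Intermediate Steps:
d(N, Z) = -3
q(H, B) = -⅓ (q(H, B) = 1/(-3) = -⅓)
x(w) = √(-50 + w) (x(w) = √(w - 50) = √(-50 + w))
-x(q(-2, 11)) = -√(-50 - ⅓) = -√(-151/3) = -I*√453/3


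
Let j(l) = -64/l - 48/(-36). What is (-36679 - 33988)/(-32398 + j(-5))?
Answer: 1060005/485758 ≈ 2.1822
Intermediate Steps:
j(l) = 4/3 - 64/l (j(l) = -64/l - 48*(-1/36) = -64/l + 4/3 = 4/3 - 64/l)
(-36679 - 33988)/(-32398 + j(-5)) = (-36679 - 33988)/(-32398 + (4/3 - 64/(-5))) = -70667/(-32398 + (4/3 - 64*(-⅕))) = -70667/(-32398 + (4/3 + 64/5)) = -70667/(-32398 + 212/15) = -70667/(-485758/15) = -70667*(-15/485758) = 1060005/485758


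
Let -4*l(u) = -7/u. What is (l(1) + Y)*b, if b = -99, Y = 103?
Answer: -41481/4 ≈ -10370.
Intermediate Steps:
l(u) = 7/(4*u) (l(u) = -(-7)/(4*u) = 7/(4*u))
(l(1) + Y)*b = ((7/4)/1 + 103)*(-99) = ((7/4)*1 + 103)*(-99) = (7/4 + 103)*(-99) = (419/4)*(-99) = -41481/4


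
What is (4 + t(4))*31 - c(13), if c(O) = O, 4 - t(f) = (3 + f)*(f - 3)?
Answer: 18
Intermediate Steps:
t(f) = 4 - (-3 + f)*(3 + f) (t(f) = 4 - (3 + f)*(f - 3) = 4 - (3 + f)*(-3 + f) = 4 - (-3 + f)*(3 + f))
(4 + t(4))*31 - c(13) = (4 + (13 - 1*4**2))*31 - 1*13 = (4 + (13 - 1*16))*31 - 13 = (4 + (13 - 16))*31 - 13 = (4 - 3)*31 - 13 = 1*31 - 13 = 31 - 13 = 18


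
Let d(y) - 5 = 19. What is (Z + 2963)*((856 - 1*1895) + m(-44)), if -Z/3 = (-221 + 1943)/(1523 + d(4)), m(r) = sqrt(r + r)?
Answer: -679594315/221 + 1308170*I*sqrt(22)/221 ≈ -3.0751e+6 + 27764.0*I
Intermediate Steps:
d(y) = 24 (d(y) = 5 + 19 = 24)
m(r) = sqrt(2)*sqrt(r) (m(r) = sqrt(2*r) = sqrt(2)*sqrt(r))
Z = -738/221 (Z = -3*(-221 + 1943)/(1523 + 24) = -5166/1547 = -3*246/221 = -738/221 ≈ -3.3394)
(Z + 2963)*((856 - 1*1895) + m(-44)) = (-738/221 + 2963)*((856 - 1*1895) + sqrt(2)*sqrt(-44)) = 654085*((856 - 1895) + sqrt(2)*(2*I*sqrt(11)))/221 = 654085*(-1039 + 2*I*sqrt(22))/221 = -679594315/221 + 1308170*I*sqrt(22)/221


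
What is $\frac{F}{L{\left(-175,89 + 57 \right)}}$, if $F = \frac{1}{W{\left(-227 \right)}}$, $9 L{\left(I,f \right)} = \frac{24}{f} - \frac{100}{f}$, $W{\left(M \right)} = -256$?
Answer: $\frac{657}{9728} \approx 0.067537$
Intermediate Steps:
$L{\left(I,f \right)} = - \frac{76}{9 f}$ ($L{\left(I,f \right)} = \frac{\frac{24}{f} - \frac{100}{f}}{9} = \frac{\left(-76\right) \frac{1}{f}}{9} = - \frac{76}{9 f}$)
$F = - \frac{1}{256}$ ($F = \frac{1}{-256} = - \frac{1}{256} \approx -0.0039063$)
$\frac{F}{L{\left(-175,89 + 57 \right)}} = - \frac{1}{256 \left(- \frac{76}{9 \left(89 + 57\right)}\right)} = - \frac{1}{256 \left(- \frac{76}{9 \cdot 146}\right)} = - \frac{1}{256 \left(\left(- \frac{76}{9}\right) \frac{1}{146}\right)} = - \frac{1}{256 \left(- \frac{38}{657}\right)} = \left(- \frac{1}{256}\right) \left(- \frac{657}{38}\right) = \frac{657}{9728}$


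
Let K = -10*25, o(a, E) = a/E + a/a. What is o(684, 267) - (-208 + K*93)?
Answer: 2088079/89 ≈ 23462.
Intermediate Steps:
o(a, E) = 1 + a/E (o(a, E) = a/E + 1 = 1 + a/E)
K = -250
o(684, 267) - (-208 + K*93) = (267 + 684)/267 - (-208 - 250*93) = (1/267)*951 - (-208 - 23250) = 317/89 - 1*(-23458) = 317/89 + 23458 = 2088079/89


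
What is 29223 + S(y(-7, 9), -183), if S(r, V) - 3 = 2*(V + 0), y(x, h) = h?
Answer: 28860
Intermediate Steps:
S(r, V) = 3 + 2*V (S(r, V) = 3 + 2*(V + 0) = 3 + 2*V)
29223 + S(y(-7, 9), -183) = 29223 + (3 + 2*(-183)) = 29223 + (3 - 366) = 29223 - 363 = 28860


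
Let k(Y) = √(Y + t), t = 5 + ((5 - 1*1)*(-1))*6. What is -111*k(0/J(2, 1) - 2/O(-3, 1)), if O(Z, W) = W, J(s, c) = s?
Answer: -111*I*√21 ≈ -508.67*I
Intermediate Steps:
t = -19 (t = 5 + ((5 - 1)*(-1))*6 = 5 + (4*(-1))*6 = 5 - 4*6 = 5 - 24 = -19)
k(Y) = √(-19 + Y) (k(Y) = √(Y - 19) = √(-19 + Y))
-111*k(0/J(2, 1) - 2/O(-3, 1)) = -111*√(-19 + (0/2 - 2/1)) = -111*√(-19 + (0*(½) - 2*1)) = -111*√(-19 + (0 - 2)) = -111*√(-19 - 2) = -111*I*√21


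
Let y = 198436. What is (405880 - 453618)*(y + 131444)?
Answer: -15747811440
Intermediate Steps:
(405880 - 453618)*(y + 131444) = (405880 - 453618)*(198436 + 131444) = -47738*329880 = -15747811440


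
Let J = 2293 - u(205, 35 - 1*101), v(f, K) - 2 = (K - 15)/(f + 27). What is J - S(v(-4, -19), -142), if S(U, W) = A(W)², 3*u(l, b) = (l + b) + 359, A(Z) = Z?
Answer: -18037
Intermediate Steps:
u(l, b) = 359/3 + b/3 + l/3 (u(l, b) = ((l + b) + 359)/3 = ((b + l) + 359)/3 = (359 + b + l)/3 = 359/3 + b/3 + l/3)
v(f, K) = 2 + (-15 + K)/(27 + f) (v(f, K) = 2 + (K - 15)/(f + 27) = 2 + (-15 + K)/(27 + f))
S(U, W) = W²
J = 2127 (J = 2293 - (359/3 + (35 - 1*101)/3 + (⅓)*205) = 2293 - (359/3 + (35 - 101)/3 + 205/3) = 2293 - (359/3 + (⅓)*(-66) + 205/3) = 2293 - (359/3 - 22 + 205/3) = 2293 - 1*166 = 2293 - 166 = 2127)
J - S(v(-4, -19), -142) = 2127 - 1*(-142)² = 2127 - 1*20164 = 2127 - 20164 = -18037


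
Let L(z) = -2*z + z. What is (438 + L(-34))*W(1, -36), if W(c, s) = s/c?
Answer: -16992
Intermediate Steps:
L(z) = -z
(438 + L(-34))*W(1, -36) = (438 - 1*(-34))*(-36/1) = (438 + 34)*(-36*1) = 472*(-36) = -16992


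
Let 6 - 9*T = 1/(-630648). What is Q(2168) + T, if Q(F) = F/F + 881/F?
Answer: 1594317695/769075236 ≈ 2.0730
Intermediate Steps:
Q(F) = 1 + 881/F
T = 3783889/5675832 (T = ⅔ - ⅑/(-630648) = ⅔ - ⅑*(-1/630648) = ⅔ + 1/5675832 = 3783889/5675832 ≈ 0.66667)
Q(2168) + T = (881 + 2168)/2168 + 3783889/5675832 = (1/2168)*3049 + 3783889/5675832 = 3049/2168 + 3783889/5675832 = 1594317695/769075236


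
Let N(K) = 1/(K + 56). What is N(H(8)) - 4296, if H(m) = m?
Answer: -274943/64 ≈ -4296.0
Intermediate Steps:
N(K) = 1/(56 + K)
N(H(8)) - 4296 = 1/(56 + 8) - 4296 = 1/64 - 4296 = -274943/64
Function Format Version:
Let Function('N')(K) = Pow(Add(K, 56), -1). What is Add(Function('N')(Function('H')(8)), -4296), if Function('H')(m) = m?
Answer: Rational(-274943, 64) ≈ -4296.0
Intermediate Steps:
Function('N')(K) = Pow(Add(56, K), -1)
Add(Function('N')(Function('H')(8)), -4296) = Add(Pow(Add(56, 8), -1), -4296) = Add(Pow(64, -1), -4296) = Add(Rational(1, 64), -4296) = Rational(-274943, 64)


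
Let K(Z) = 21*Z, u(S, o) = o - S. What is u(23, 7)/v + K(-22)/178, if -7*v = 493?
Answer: -103915/43877 ≈ -2.3683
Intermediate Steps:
v = -493/7 (v = -⅐*493 = -493/7 ≈ -70.429)
u(23, 7)/v + K(-22)/178 = (7 - 1*23)/(-493/7) + (21*(-22))/178 = (7 - 23)*(-7/493) - 462*1/178 = -16*(-7/493) - 231/89 = 112/493 - 231/89 = -103915/43877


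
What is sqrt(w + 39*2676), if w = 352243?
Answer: sqrt(456607) ≈ 675.73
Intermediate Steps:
sqrt(w + 39*2676) = sqrt(352243 + 39*2676) = sqrt(352243 + 104364) = sqrt(456607)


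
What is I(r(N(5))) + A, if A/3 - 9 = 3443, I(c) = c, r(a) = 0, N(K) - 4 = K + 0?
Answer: 10356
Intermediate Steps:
N(K) = 4 + K (N(K) = 4 + (K + 0) = 4 + K)
A = 10356 (A = 27 + 3*3443 = 27 + 10329 = 10356)
I(r(N(5))) + A = 0 + 10356 = 10356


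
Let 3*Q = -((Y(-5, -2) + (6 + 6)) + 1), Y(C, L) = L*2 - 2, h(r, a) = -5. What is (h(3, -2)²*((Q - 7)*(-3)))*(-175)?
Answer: -122500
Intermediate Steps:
Y(C, L) = -2 + 2*L (Y(C, L) = 2*L - 2 = -2 + 2*L)
Q = -7/3 (Q = (-(((-2 + 2*(-2)) + (6 + 6)) + 1))/3 = (-(((-2 - 4) + 12) + 1))/3 = (-((-6 + 12) + 1))/3 = (-(6 + 1))/3 = (-1*7)/3 = (⅓)*(-7) = -7/3 ≈ -2.3333)
(h(3, -2)²*((Q - 7)*(-3)))*(-175) = ((-5)²*((-7/3 - 7)*(-3)))*(-175) = (25*(-28/3*(-3)))*(-175) = (25*28)*(-175) = 700*(-175) = -122500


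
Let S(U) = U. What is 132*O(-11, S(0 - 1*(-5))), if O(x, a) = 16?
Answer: 2112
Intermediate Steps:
132*O(-11, S(0 - 1*(-5))) = 132*16 = 2112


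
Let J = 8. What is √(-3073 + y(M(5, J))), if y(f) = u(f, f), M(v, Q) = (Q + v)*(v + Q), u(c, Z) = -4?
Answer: I*√3077 ≈ 55.471*I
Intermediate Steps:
M(v, Q) = (Q + v)² (M(v, Q) = (Q + v)*(Q + v) = (Q + v)²)
y(f) = -4
√(-3073 + y(M(5, J))) = √(-3073 - 4) = √(-3077) = I*√3077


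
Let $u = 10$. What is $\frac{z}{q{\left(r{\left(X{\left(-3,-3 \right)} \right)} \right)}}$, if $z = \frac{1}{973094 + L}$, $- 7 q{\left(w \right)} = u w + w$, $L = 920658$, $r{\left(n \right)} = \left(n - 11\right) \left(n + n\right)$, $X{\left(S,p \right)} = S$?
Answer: $- \frac{1}{249975264} \approx -4.0004 \cdot 10^{-9}$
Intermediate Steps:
$r{\left(n \right)} = 2 n \left(-11 + n\right)$ ($r{\left(n \right)} = \left(-11 + n\right) 2 n = 2 n \left(-11 + n\right)$)
$q{\left(w \right)} = - \frac{11 w}{7}$ ($q{\left(w \right)} = - \frac{10 w + w}{7} = - \frac{11 w}{7}$)
$z = \frac{1}{1893752}$ ($z = \frac{1}{973094 + 920658} = \frac{1}{1893752} \approx 5.2805 \cdot 10^{-7}$)
$\frac{z}{q{\left(r{\left(X{\left(-3,-3 \right)} \right)} \right)}} = \frac{1}{1893752 \left(- \frac{11 \cdot 2 \left(-3\right) \left(-11 - 3\right)}{7}\right)} = \frac{1}{1893752 \left(- \frac{11 \cdot 2 \left(-3\right) \left(-14\right)}{7}\right)} = \frac{1}{1893752 \left(\left(- \frac{11}{7}\right) 84\right)} = \frac{1}{1893752 \left(-132\right)} = \frac{1}{1893752} \left(- \frac{1}{132}\right) = - \frac{1}{249975264}$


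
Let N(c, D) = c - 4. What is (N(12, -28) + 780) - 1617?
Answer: -829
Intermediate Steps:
N(c, D) = -4 + c
(N(12, -28) + 780) - 1617 = ((-4 + 12) + 780) - 1617 = (8 + 780) - 1617 = 788 - 1617 = -829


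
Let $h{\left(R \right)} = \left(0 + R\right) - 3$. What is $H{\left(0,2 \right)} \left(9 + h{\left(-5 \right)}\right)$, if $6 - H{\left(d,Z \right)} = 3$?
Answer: $3$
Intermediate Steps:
$h{\left(R \right)} = -3 + R$ ($h{\left(R \right)} = R - 3 = -3 + R$)
$H{\left(d,Z \right)} = 3$ ($H{\left(d,Z \right)} = 6 - 3 = 3$)
$H{\left(0,2 \right)} \left(9 + h{\left(-5 \right)}\right) = 3 \left(9 - 8\right) = 3 \cdot 1 = 3$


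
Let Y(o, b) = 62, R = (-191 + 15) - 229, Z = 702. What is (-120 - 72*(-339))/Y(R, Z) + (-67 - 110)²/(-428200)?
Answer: 5199089601/13274200 ≈ 391.67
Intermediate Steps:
R = -405 (R = -176 - 229 = -405)
(-120 - 72*(-339))/Y(R, Z) + (-67 - 110)²/(-428200) = (-120 - 72*(-339))/62 + (-67 - 110)²/(-428200) = (-120 + 24408)*(1/62) + (-177)²*(-1/428200) = 24288*(1/62) + 31329*(-1/428200) = 12144/31 - 31329/428200 = 5199089601/13274200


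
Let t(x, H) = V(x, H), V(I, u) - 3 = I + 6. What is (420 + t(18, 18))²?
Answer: 199809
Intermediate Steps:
V(I, u) = 9 + I (V(I, u) = 3 + (I + 6) = 3 + (6 + I) = 9 + I)
t(x, H) = 9 + x
(420 + t(18, 18))² = (420 + (9 + 18))² = (420 + 27)² = 447² = 199809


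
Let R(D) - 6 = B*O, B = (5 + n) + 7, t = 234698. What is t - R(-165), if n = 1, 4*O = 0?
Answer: 234692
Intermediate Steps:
O = 0 (O = (¼)*0 = 0)
B = 13 (B = (5 + 1) + 7 = 6 + 7 = 13)
R(D) = 6 (R(D) = 6 + 13*0 = 6 + 0 = 6)
t - R(-165) = 234698 - 1*6 = 234698 - 6 = 234692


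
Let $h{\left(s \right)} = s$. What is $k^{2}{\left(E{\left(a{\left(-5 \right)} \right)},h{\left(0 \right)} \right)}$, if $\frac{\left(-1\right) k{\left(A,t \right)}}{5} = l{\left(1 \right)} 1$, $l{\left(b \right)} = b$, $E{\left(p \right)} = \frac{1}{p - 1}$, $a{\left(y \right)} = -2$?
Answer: $25$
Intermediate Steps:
$E{\left(p \right)} = \frac{1}{-1 + p}$
$k{\left(A,t \right)} = -5$ ($k{\left(A,t \right)} = - 5 \cdot 1 \cdot 1 = \left(-5\right) 1 = -5$)
$k^{2}{\left(E{\left(a{\left(-5 \right)} \right)},h{\left(0 \right)} \right)} = \left(-5\right)^{2} = 25$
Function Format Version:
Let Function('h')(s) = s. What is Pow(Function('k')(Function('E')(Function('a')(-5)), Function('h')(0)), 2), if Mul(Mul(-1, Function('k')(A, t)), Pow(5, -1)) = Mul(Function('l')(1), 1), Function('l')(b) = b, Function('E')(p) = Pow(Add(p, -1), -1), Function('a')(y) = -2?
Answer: 25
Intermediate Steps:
Function('E')(p) = Pow(Add(-1, p), -1)
Function('k')(A, t) = -5 (Function('k')(A, t) = Mul(-5, Mul(1, 1)) = Mul(-5, 1) = -5)
Pow(Function('k')(Function('E')(Function('a')(-5)), Function('h')(0)), 2) = Pow(-5, 2) = 25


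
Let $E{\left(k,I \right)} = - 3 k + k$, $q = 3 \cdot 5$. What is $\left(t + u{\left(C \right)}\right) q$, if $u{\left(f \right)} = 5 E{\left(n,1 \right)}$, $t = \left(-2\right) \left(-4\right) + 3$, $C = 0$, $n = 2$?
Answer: $-135$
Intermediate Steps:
$q = 15$
$E{\left(k,I \right)} = - 2 k$
$t = 11$ ($t = 8 + 3 = 11$)
$u{\left(f \right)} = -20$ ($u{\left(f \right)} = 5 \left(\left(-2\right) 2\right) = 5 \left(-4\right) = -20$)
$\left(t + u{\left(C \right)}\right) q = \left(11 - 20\right) 15 = \left(-9\right) 15 = -135$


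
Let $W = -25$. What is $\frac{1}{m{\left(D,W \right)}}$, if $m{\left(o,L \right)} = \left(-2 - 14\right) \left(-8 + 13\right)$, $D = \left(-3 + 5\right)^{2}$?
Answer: $- \frac{1}{80} \approx -0.0125$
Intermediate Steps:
$D = 4$ ($D = 2^{2} = 4$)
$m{\left(o,L \right)} = -80$ ($m{\left(o,L \right)} = \left(-16\right) 5 = -80$)
$\frac{1}{m{\left(D,W \right)}} = \frac{1}{-80} = - \frac{1}{80}$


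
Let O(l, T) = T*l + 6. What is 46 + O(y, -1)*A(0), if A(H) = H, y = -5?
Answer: 46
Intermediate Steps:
O(l, T) = 6 + T*l
46 + O(y, -1)*A(0) = 46 + (6 - 1*(-5))*0 = 46 + (6 + 5)*0 = 46 + 11*0 = 46 + 0 = 46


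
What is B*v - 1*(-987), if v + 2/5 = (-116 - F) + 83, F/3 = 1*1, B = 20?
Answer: 259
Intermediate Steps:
F = 3 (F = 3*(1*1) = 3*1 = 3)
v = -182/5 (v = -2/5 + ((-116 - 1*3) + 83) = -2/5 + ((-116 - 3) + 83) = -2/5 + (-119 + 83) = -2/5 - 36 = -182/5 ≈ -36.400)
B*v - 1*(-987) = 20*(-182/5) - 1*(-987) = -728 + 987 = 259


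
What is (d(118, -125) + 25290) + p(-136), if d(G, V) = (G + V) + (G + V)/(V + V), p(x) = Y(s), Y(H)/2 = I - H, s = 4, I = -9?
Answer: 6314257/250 ≈ 25257.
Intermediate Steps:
Y(H) = -18 - 2*H (Y(H) = 2*(-9 - H) = -18 - 2*H)
p(x) = -26 (p(x) = -18 - 2*4 = -18 - 8 = -26)
d(G, V) = G + V + (G + V)/(2*V) (d(G, V) = (G + V) + (G + V)/((2*V)) = (G + V) + (G + V)*(1/(2*V)) = (G + V) + (G + V)/(2*V) = G + V + (G + V)/(2*V))
(d(118, -125) + 25290) + p(-136) = ((½ + 118 - 125 + (½)*118/(-125)) + 25290) - 26 = ((½ + 118 - 125 + (½)*118*(-1/125)) + 25290) - 26 = ((½ + 118 - 125 - 59/125) + 25290) - 26 = (-1743/250 + 25290) - 26 = 6320757/250 - 26 = 6314257/250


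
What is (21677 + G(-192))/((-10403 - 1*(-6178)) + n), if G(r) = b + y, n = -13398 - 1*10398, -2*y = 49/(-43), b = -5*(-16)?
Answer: -1871151/2409806 ≈ -0.77647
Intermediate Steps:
b = 80
y = 49/86 (y = -49/(2*(-43)) = -49*(-1)/(2*43) = -½*(-49/43) = 49/86 ≈ 0.56977)
n = -23796 (n = -13398 - 10398 = -23796)
G(r) = 6929/86 (G(r) = 80 + 49/86 = 6929/86)
(21677 + G(-192))/((-10403 - 1*(-6178)) + n) = (21677 + 6929/86)/((-10403 - 1*(-6178)) - 23796) = 1871151/(86*((-10403 + 6178) - 23796)) = 1871151/(86*(-4225 - 23796)) = (1871151/86)/(-28021) = (1871151/86)*(-1/28021) = -1871151/2409806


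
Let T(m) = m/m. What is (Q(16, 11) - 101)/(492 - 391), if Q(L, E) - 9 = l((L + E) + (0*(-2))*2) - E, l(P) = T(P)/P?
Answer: -2780/2727 ≈ -1.0194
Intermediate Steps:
T(m) = 1
l(P) = 1/P
Q(L, E) = 9 + 1/(E + L) - E (Q(L, E) = 9 + (1/((L + E) + (0*(-2))*2) - E) = 9 + (1/((E + L) + 0*2) - E) = 9 + (1/((E + L) + 0) - E) = 9 + (1/(E + L) - E) = 9 + 1/(E + L) - E)
(Q(16, 11) - 101)/(492 - 391) = ((1 + (9 - 1*11)*(11 + 16))/(11 + 16) - 101)/(492 - 391) = ((1 + (9 - 11)*27)/27 - 101)/101 = ((1 - 2*27)/27 - 101)*(1/101) = ((1 - 54)/27 - 101)*(1/101) = ((1/27)*(-53) - 101)*(1/101) = (-53/27 - 101)*(1/101) = -2780/27*1/101 = -2780/2727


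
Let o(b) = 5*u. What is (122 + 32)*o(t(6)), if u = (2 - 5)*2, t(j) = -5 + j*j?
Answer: -4620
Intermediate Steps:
t(j) = -5 + j**2
u = -6 (u = -3*2 = -6)
o(b) = -30 (o(b) = 5*(-6) = -30)
(122 + 32)*o(t(6)) = (122 + 32)*(-30) = 154*(-30) = -4620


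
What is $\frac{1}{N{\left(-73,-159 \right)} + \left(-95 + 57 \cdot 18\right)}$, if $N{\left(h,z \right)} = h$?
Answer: $\frac{1}{858} \approx 0.0011655$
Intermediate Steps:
$\frac{1}{N{\left(-73,-159 \right)} + \left(-95 + 57 \cdot 18\right)} = \frac{1}{-73 + \left(-95 + 57 \cdot 18\right)} = \frac{1}{-73 + \left(-95 + 1026\right)} = \frac{1}{-73 + 931} = \frac{1}{858}$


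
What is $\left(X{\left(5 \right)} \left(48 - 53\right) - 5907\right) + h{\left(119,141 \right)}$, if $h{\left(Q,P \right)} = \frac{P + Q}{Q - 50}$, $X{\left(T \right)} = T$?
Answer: $- \frac{409048}{69} \approx -5928.2$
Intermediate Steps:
$h{\left(Q,P \right)} = \frac{P + Q}{-50 + Q}$
$\left(X{\left(5 \right)} \left(48 - 53\right) - 5907\right) + h{\left(119,141 \right)} = \left(5 \left(48 - 53\right) - 5907\right) + \frac{141 + 119}{-50 + 119} = \left(5 \left(-5\right) - 5907\right) + \frac{1}{69} \cdot 260 = \left(-25 - 5907\right) + \frac{1}{69} \cdot 260 = -5932 + \frac{260}{69} = - \frac{409048}{69}$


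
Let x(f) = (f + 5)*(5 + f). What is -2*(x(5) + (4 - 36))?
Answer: -136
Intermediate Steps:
x(f) = (5 + f)² (x(f) = (5 + f)*(5 + f) = (5 + f)²)
-2*(x(5) + (4 - 36)) = -2*((5 + 5)² + (4 - 36)) = -2*(10² - 32) = -2*(100 - 32) = -2*68 = -136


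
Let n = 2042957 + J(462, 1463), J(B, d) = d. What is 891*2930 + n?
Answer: 4655050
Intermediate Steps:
n = 2044420 (n = 2042957 + 1463 = 2044420)
891*2930 + n = 891*2930 + 2044420 = 2610630 + 2044420 = 4655050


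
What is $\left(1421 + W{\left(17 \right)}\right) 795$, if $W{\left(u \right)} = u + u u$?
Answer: $1372965$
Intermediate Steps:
$W{\left(u \right)} = u + u^{2}$
$\left(1421 + W{\left(17 \right)}\right) 795 = \left(1421 + 17 \left(1 + 17\right)\right) 795 = \left(1421 + 17 \cdot 18\right) 795 = \left(1421 + 306\right) 795 = 1727 \cdot 795 = 1372965$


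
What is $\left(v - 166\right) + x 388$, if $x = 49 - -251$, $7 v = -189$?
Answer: $116207$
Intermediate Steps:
$v = -27$ ($v = \frac{1}{7} \left(-189\right) = -27$)
$x = 300$ ($x = 49 + 251 = 300$)
$\left(v - 166\right) + x 388 = \left(-27 - 166\right) + 300 \cdot 388 = \left(-27 - 166\right) + 116400 = -193 + 116400 = 116207$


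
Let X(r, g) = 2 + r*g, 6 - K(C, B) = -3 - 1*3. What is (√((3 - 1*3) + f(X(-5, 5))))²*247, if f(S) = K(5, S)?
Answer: 2964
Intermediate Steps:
K(C, B) = 12 (K(C, B) = 6 - (-3 - 1*3) = 6 - (-3 - 3) = 6 - 1*(-6) = 6 + 6 = 12)
X(r, g) = 2 + g*r
f(S) = 12
(√((3 - 1*3) + f(X(-5, 5))))²*247 = (√((3 - 1*3) + 12))²*247 = (√((3 - 3) + 12))²*247 = (√(0 + 12))²*247 = (√12)²*247 = (2*√3)²*247 = 12*247 = 2964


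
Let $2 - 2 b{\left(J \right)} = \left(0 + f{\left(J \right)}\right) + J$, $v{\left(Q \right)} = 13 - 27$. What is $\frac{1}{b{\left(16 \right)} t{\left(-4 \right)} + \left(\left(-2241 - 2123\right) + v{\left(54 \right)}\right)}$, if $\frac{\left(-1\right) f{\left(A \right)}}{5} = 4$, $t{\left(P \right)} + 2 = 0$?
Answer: $- \frac{1}{4384} \approx -0.0002281$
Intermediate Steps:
$t{\left(P \right)} = -2$ ($t{\left(P \right)} = -2 + 0 = -2$)
$v{\left(Q \right)} = -14$ ($v{\left(Q \right)} = 13 - 27 = -14$)
$f{\left(A \right)} = -20$ ($f{\left(A \right)} = \left(-5\right) 4 = -20$)
$b{\left(J \right)} = 11 - \frac{J}{2}$ ($b{\left(J \right)} = 1 - \frac{\left(0 - 20\right) + J}{2} = 1 - \frac{-20 + J}{2} = 1 - \left(-10 + \frac{J}{2}\right) = 11 - \frac{J}{2}$)
$\frac{1}{b{\left(16 \right)} t{\left(-4 \right)} + \left(\left(-2241 - 2123\right) + v{\left(54 \right)}\right)} = \frac{1}{\left(11 - 8\right) \left(-2\right) - 4378} = \frac{1}{3 \left(-2\right) - 4378} = \frac{1}{-6 - 4378} = \frac{1}{-4384} = - \frac{1}{4384}$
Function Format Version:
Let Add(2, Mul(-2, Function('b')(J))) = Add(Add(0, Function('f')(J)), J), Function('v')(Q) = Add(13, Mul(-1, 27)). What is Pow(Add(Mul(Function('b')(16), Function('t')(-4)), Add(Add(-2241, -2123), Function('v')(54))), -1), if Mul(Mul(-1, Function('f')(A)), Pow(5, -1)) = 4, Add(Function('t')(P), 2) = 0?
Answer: Rational(-1, 4384) ≈ -0.00022810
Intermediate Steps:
Function('t')(P) = -2 (Function('t')(P) = Add(-2, 0) = -2)
Function('v')(Q) = -14 (Function('v')(Q) = Add(13, -27) = -14)
Function('f')(A) = -20 (Function('f')(A) = Mul(-5, 4) = -20)
Function('b')(J) = Add(11, Mul(Rational(-1, 2), J)) (Function('b')(J) = Add(1, Mul(Rational(-1, 2), Add(Add(0, -20), J))) = Add(1, Mul(Rational(-1, 2), Add(-20, J))) = Add(1, Add(10, Mul(Rational(-1, 2), J))) = Add(11, Mul(Rational(-1, 2), J)))
Pow(Add(Mul(Function('b')(16), Function('t')(-4)), Add(Add(-2241, -2123), Function('v')(54))), -1) = Pow(Add(Mul(Add(11, Mul(Rational(-1, 2), 16)), -2), Add(Add(-2241, -2123), -14)), -1) = Pow(Add(Mul(Add(11, -8), -2), Add(-4364, -14)), -1) = Pow(Add(Mul(3, -2), -4378), -1) = Pow(Add(-6, -4378), -1) = Pow(-4384, -1) = Rational(-1, 4384)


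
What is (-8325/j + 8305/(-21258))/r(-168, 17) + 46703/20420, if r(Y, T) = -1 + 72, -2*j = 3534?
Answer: 21311564238203/9076570563420 ≈ 2.3480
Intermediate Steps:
j = -1767 (j = -½*3534 = -1767)
r(Y, T) = 71
(-8325/j + 8305/(-21258))/r(-168, 17) + 46703/20420 = (-8325/(-1767) + 8305/(-21258))/71 + 46703/20420 = (-8325*(-1/1767) + 8305*(-1/21258))*(1/71) + 46703*(1/20420) = (2775/589 - 8305/21258)*(1/71) + 46703/20420 = (54099305/12520962)*(1/71) + 46703/20420 = 54099305/888988302 + 46703/20420 = 21311564238203/9076570563420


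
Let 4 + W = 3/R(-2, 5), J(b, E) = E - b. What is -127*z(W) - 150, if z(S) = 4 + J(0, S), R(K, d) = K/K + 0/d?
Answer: -531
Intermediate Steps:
R(K, d) = 1 (R(K, d) = 1 + 0 = 1)
W = -1 (W = -4 + 3/1 = -4 + 3*1 = -4 + 3 = -1)
z(S) = 4 + S (z(S) = 4 + (S - 1*0) = 4 + (S + 0) = 4 + S)
-127*z(W) - 150 = -127*(4 - 1) - 150 = -127*3 - 150 = -381 - 150 = -531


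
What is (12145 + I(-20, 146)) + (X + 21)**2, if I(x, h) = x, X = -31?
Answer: 12225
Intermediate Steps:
(12145 + I(-20, 146)) + (X + 21)**2 = (12145 - 20) + (-31 + 21)**2 = 12125 + (-10)**2 = 12125 + 100 = 12225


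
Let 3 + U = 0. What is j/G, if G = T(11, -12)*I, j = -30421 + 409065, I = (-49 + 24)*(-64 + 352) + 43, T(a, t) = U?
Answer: 378644/21471 ≈ 17.635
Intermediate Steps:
U = -3 (U = -3 + 0 = -3)
T(a, t) = -3
I = -7157 (I = -25*288 + 43 = -7200 + 43 = -7157)
j = 378644
G = 21471 (G = -3*(-7157) = 21471)
j/G = 378644/21471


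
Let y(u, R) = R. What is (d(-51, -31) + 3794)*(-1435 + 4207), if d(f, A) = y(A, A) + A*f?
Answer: 14813568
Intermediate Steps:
d(f, A) = A + A*f
(d(-51, -31) + 3794)*(-1435 + 4207) = (-31*(1 - 51) + 3794)*(-1435 + 4207) = (-31*(-50) + 3794)*2772 = (1550 + 3794)*2772 = 5344*2772 = 14813568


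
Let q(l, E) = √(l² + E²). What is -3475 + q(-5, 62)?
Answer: -3475 + √3869 ≈ -3412.8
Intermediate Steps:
q(l, E) = √(E² + l²)
-3475 + q(-5, 62) = -3475 + √(62² + (-5)²) = -3475 + √(3844 + 25) = -3475 + √3869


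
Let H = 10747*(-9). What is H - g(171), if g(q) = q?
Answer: -96894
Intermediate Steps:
H = -96723
H - g(171) = -96723 - 1*171 = -96723 - 171 = -96894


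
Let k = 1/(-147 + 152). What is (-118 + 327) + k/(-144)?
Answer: 150479/720 ≈ 209.00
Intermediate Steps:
k = ⅕ (k = 1/5 = ⅕ ≈ 0.20000)
(-118 + 327) + k/(-144) = (-118 + 327) + (⅕)/(-144) = 209 + (⅕)*(-1/144) = 209 - 1/720 = 150479/720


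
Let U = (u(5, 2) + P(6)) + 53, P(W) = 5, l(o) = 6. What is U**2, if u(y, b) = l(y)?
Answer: 4096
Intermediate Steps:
u(y, b) = 6
U = 64 (U = (6 + 5) + 53 = 11 + 53 = 64)
U**2 = 64**2 = 4096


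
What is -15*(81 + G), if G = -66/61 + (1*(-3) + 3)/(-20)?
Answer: -73125/61 ≈ -1198.8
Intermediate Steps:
G = -66/61 (G = -66*1/61 + (-3 + 3)*(-1/20) = -66/61 + 0*(-1/20) = -66/61 + 0 = -66/61 ≈ -1.0820)
-15*(81 + G) = -15*(81 - 66/61) = -15*4875/61 = -73125/61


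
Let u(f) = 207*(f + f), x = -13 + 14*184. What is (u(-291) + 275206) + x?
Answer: 157295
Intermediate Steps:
x = 2563 (x = -13 + 2576 = 2563)
u(f) = 414*f (u(f) = 207*(2*f) = 414*f)
(u(-291) + 275206) + x = (414*(-291) + 275206) + 2563 = (-120474 + 275206) + 2563 = 154732 + 2563 = 157295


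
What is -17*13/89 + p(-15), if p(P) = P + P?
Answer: -2891/89 ≈ -32.483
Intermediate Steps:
p(P) = 2*P
-17*13/89 + p(-15) = -17*13/89 + 2*(-15) = -221*1/89 - 30 = -221/89 - 30 = -2891/89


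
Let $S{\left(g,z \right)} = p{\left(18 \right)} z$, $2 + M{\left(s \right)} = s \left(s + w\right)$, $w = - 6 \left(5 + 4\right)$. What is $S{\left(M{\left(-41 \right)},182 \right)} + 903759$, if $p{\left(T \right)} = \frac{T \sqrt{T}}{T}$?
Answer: $903759 + 546 \sqrt{2} \approx 9.0453 \cdot 10^{5}$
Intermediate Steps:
$w = -54$ ($w = \left(-6\right) 9 = -54$)
$p{\left(T \right)} = \sqrt{T}$ ($p{\left(T \right)} = \frac{T^{\frac{3}{2}}}{T} = \sqrt{T}$)
$M{\left(s \right)} = -2 + s \left(-54 + s\right)$ ($M{\left(s \right)} = -2 + s \left(s - 54\right) = -2 + s \left(-54 + s\right)$)
$S{\left(g,z \right)} = 3 z \sqrt{2}$ ($S{\left(g,z \right)} = \sqrt{18} z = 3 \sqrt{2} z = 3 z \sqrt{2}$)
$S{\left(M{\left(-41 \right)},182 \right)} + 903759 = 3 \cdot 182 \sqrt{2} + 903759 = 546 \sqrt{2} + 903759 = 903759 + 546 \sqrt{2}$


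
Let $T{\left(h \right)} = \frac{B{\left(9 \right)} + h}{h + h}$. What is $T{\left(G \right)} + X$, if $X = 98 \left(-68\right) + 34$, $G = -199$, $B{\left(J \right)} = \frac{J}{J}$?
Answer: $- \frac{1319271}{199} \approx -6629.5$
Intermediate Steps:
$B{\left(J \right)} = 1$
$X = -6630$ ($X = -6664 + 34 = -6630$)
$T{\left(h \right)} = \frac{1 + h}{2 h}$ ($T{\left(h \right)} = \frac{1 + h}{h + h} = \frac{1 + h}{2 h}$)
$T{\left(G \right)} + X = \frac{1 - 199}{2 \left(-199\right)} - 6630 = \frac{1}{2} \left(- \frac{1}{199}\right) \left(-198\right) - 6630 = \frac{99}{199} - 6630 = - \frac{1319271}{199}$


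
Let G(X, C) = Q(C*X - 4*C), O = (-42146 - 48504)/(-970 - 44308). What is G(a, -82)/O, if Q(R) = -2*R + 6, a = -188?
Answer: -712720998/45325 ≈ -15725.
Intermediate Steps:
O = 45325/22639 (O = -90650/(-45278) = -90650*(-1/45278) = 45325/22639 ≈ 2.0021)
Q(R) = 6 - 2*R
G(X, C) = 6 + 8*C - 2*C*X (G(X, C) = 6 - 2*(C*X - 4*C) = 6 - 2*(-4*C + C*X) = 6 + (8*C - 2*C*X) = 6 + 8*C - 2*C*X)
G(a, -82)/O = (6 - 2*(-82)*(-4 - 188))/(45325/22639) = (6 - 2*(-82)*(-192))*(22639/45325) = (6 - 31488)*(22639/45325) = -31482*22639/45325 = -712720998/45325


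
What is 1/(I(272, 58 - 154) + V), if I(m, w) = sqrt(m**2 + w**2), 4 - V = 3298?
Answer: -1647/5383618 - 20*sqrt(13)/2691809 ≈ -0.00033272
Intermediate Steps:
V = -3294 (V = 4 - 1*3298 = 4 - 3298 = -3294)
1/(I(272, 58 - 154) + V) = 1/(sqrt(272**2 + (58 - 154)**2) - 3294) = 1/(sqrt(73984 + (-96)**2) - 3294) = 1/(sqrt(73984 + 9216) - 3294) = 1/(sqrt(83200) - 3294) = 1/(80*sqrt(13) - 3294) = 1/(-3294 + 80*sqrt(13))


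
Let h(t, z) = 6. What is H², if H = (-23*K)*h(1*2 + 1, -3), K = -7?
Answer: 933156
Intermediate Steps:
H = 966 (H = -23*(-7)*6 = 161*6 = 966)
H² = 966² = 933156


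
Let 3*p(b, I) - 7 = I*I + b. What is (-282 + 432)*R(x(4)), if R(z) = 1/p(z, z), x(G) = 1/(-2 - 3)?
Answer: 1250/19 ≈ 65.789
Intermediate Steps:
p(b, I) = 7/3 + b/3 + I²/3 (p(b, I) = 7/3 + (I*I + b)/3 = 7/3 + (I² + b)/3 = 7/3 + (b + I²)/3 = 7/3 + (b/3 + I²/3) = 7/3 + b/3 + I²/3)
x(G) = -⅕ (x(G) = 1/(-5) = -⅕)
R(z) = 1/(7/3 + z/3 + z²/3)
(-282 + 432)*R(x(4)) = (-282 + 432)*(3/(7 - ⅕ + (-⅕)²)) = 150*(3/(7 - ⅕ + 1/25)) = 150*(3/(171/25)) = 150*(3*(25/171)) = 150*(25/57) = 1250/19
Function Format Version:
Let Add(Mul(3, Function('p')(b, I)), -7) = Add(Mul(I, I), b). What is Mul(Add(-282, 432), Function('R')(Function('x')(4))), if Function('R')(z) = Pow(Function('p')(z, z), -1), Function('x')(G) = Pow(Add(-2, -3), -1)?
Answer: Rational(1250, 19) ≈ 65.789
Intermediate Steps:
Function('p')(b, I) = Add(Rational(7, 3), Mul(Rational(1, 3), b), Mul(Rational(1, 3), Pow(I, 2))) (Function('p')(b, I) = Add(Rational(7, 3), Mul(Rational(1, 3), Add(Mul(I, I), b))) = Add(Rational(7, 3), Mul(Rational(1, 3), Add(Pow(I, 2), b))) = Add(Rational(7, 3), Mul(Rational(1, 3), Add(b, Pow(I, 2)))) = Add(Rational(7, 3), Add(Mul(Rational(1, 3), b), Mul(Rational(1, 3), Pow(I, 2)))) = Add(Rational(7, 3), Mul(Rational(1, 3), b), Mul(Rational(1, 3), Pow(I, 2))))
Function('x')(G) = Rational(-1, 5) (Function('x')(G) = Pow(-5, -1) = Rational(-1, 5))
Function('R')(z) = Pow(Add(Rational(7, 3), Mul(Rational(1, 3), z), Mul(Rational(1, 3), Pow(z, 2))), -1)
Mul(Add(-282, 432), Function('R')(Function('x')(4))) = Mul(Add(-282, 432), Mul(3, Pow(Add(7, Rational(-1, 5), Pow(Rational(-1, 5), 2)), -1))) = Mul(150, Mul(3, Pow(Add(7, Rational(-1, 5), Rational(1, 25)), -1))) = Mul(150, Mul(3, Pow(Rational(171, 25), -1))) = Mul(150, Mul(3, Rational(25, 171))) = Mul(150, Rational(25, 57)) = Rational(1250, 19)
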